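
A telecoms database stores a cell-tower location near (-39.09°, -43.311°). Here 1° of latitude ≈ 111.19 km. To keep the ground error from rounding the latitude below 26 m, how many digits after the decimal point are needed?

4 decimal places

One degree of latitude covers 111190 m.
N decimal places → at most half a unit in the last place, 0.5 × 10⁻ᴺ° = 111190/2 × 10⁻ᴺ m.
Need 0.5 × 111190 × 10⁻ᴺ ≤ 26 → 10⁻ᴺ ≤ 4.677e-04, so N ≥ 3.33.
So 4 decimal places suffice (5.56 m); 3 would allow up to 55.6 m.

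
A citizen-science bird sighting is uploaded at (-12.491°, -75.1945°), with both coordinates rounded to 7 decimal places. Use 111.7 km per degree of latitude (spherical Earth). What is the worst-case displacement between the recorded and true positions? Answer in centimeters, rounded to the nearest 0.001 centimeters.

0.781 centimeters

Rounding to 7 decimal places leaves each coordinate within ±5e-08° of the true value.
Latitude error → 5e-08 × 111700 = 0.005585 m along the meridian.
East–west component at 12.491°: 5e-08° × 111700 × cos 12.491° ≈ 5e-08 × 109056 ≈ 0.0054528 m.
The two errors are perpendicular, so the maximum displacement is √(0.005585² + 0.0054528²) ≈ 0.00780547 m.
That is 0.00780547 m = 0.78055 cm.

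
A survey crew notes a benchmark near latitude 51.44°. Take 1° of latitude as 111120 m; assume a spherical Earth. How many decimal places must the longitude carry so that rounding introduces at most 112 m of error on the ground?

At 51.44° one degree of longitude covers 111120 × cos 51.44° ≈ 111120 × 0.6233 ≈ 69264.9 m.
Rounding to N decimal places gives at most 0.5 × 10⁻ᴺ degrees of error, i.e. 0.5 × 10⁻ᴺ × 69264.9 m.
Need 0.5 × 69264.9 × 10⁻ᴺ ≤ 112 → 10⁻ᴺ ≤ 3.234e-03, so N ≥ 2.49.
N = 2 would give 346 m (too coarse); N = 3 gives 34.6 m ≤ 112 m.

3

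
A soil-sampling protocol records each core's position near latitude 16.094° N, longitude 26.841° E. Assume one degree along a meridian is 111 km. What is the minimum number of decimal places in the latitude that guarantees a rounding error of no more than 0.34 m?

One degree of latitude covers 111000 m.
N decimal places → at most half a unit in the last place, 0.5 × 10⁻ᴺ° = 111000/2 × 10⁻ᴺ m.
Need 0.5 × 111000 × 10⁻ᴺ ≤ 0.34 → 10⁻ᴺ ≤ 6.126e-06, so N ≥ 5.21.
At 5 places the error can reach 0.555 m, but 6 places keeps it to 0.0555 m.

6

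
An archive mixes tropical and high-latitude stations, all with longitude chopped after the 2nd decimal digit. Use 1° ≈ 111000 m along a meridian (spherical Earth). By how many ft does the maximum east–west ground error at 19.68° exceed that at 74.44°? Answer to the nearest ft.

2452 ft

Truncating at 2 decimal places can drop up to a full unit in the last place, so the longitude may be off by as much as 0.01°.
Error at 19.68° = 0.01° × 111000 × cos 19.68° ≈ 1110 × 0.9416 = 1045.2 m.
Error at 74.44° = 0.01° × 111000 × cos 74.44° ≈ 1110 × 0.2682 = 297.75 m.
Difference: 1045.2 − 297.75 = 747.41 m.
Converting: 747.408 m × 3.2808 ft/m ≈ 2452.1 ft.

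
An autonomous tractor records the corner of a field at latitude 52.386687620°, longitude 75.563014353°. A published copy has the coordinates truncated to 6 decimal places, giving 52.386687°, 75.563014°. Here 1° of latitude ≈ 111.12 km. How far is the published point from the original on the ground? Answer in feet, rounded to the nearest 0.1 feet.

0.2 feet

Δlat = 52.386687620 − 52.386687 = +0.000000620°; Δlon = 75.563014353 − 75.563014 = +0.000000353°.
North–south shift: 0.000000620 × 111120 = 0.0688944 m.
E–W at 52.3867°: 0.000000353° × 111120 × cos 52.3867° = 0.000000353 × 111120 × 0.6103 ≈ 0.0239404 m.
Combined displacement = (0.0688944² + 0.0239404²)^½ ≈ 0.0729355 m.
In feet: 0.0729355 m ÷ 0.3048 ≈ 0.23929 ft.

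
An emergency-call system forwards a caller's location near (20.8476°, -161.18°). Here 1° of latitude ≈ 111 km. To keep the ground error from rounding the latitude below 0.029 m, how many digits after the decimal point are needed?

One degree of latitude covers 111000 m.
With N decimal places the half-ulp bound is 0.5·10⁻ᴺ°, or 0.5·10⁻ᴺ × 111000 m on the ground.
Need 0.5 × 111000 × 10⁻ᴺ ≤ 0.029 → 10⁻ᴺ ≤ 5.225e-07, so N ≥ 6.28.
N = 6 would give 0.0555 m (too coarse); N = 7 gives 0.00555 m ≤ 0.029 m.

7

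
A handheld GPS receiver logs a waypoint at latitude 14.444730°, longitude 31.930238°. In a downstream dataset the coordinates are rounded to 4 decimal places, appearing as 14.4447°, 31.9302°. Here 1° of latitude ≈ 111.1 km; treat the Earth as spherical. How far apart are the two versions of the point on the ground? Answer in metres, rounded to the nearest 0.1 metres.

The latitude changed by +0.000030° and the longitude by +0.000038°.
N–S: 0.000030° × 111100 m/° = 3.333 m.
E–W at 14.4447°: 0.000038° × 111100 × cos 14.4447° = 0.000038 × 111100 × 0.9684 ≈ 4.08834 m.
Hypotenuse of the two orthogonal shifts: √(3.333² + 4.08834²) = 5.27479 m.

5.3 metres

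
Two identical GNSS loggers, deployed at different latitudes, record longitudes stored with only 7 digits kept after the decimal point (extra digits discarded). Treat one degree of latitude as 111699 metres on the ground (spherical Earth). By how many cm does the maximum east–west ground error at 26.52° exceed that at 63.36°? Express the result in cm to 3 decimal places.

Truncating at 7 decimal places can drop up to a full unit in the last place, so the longitude may be off by as much as 1e-07°.
Error at 26.52° = 1e-07° × 111699 × cos 26.52° ≈ 0.01117 × 0.8948 = 0.0099946 m.
At 63.36°: 1e-07° × 111699 × cos 63.36° = 1e-07 × 111699 × 0.4484 ≈ 0.0050084 m.
Difference: 0.0099946 − 0.0050084 = 0.0049862 m.
That is 0.00498619 m = 0.49862 cm.

0.499 cm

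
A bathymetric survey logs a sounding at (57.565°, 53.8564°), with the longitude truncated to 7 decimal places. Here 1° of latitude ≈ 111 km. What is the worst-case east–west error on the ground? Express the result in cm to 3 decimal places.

Truncating at 7 decimal places can drop up to a full unit in the last place, so the longitude may be off by as much as 1e-07°.
Parallels shrink by cos φ, so at 57.565° a degree of longitude is 111000 × 0.5363 ≈ 59534 m.
Maximum E–W displacement: 1e-07 × 59534 = 0.0059534 m.
That is 0.0059534 m = 0.59534 cm.

0.595 cm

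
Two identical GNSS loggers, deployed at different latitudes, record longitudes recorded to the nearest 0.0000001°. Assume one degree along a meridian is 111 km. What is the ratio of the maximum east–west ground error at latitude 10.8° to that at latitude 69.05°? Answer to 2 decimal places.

Rounding to 7 decimal places leaves the longitude within ±5e-08° of the true value.
At 10.8°: 5e-08° × 111000 × cos 10.8° = 5e-08 × 111000 × 0.9823 ≈ 0.0054517 m.
Error at 69.05° = 5e-08° × 111000 × cos 69.05° ≈ 0.00555 × 0.3576 = 0.0019844 m.
The ratio reduces to cos 10.8° / cos 69.05° = 0.9823/0.3576 ≈ 2.7472.

2.75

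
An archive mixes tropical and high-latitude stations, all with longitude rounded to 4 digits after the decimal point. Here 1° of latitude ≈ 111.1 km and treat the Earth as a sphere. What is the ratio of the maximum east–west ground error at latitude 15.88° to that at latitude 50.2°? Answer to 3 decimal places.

Rounding to 4 decimal places leaves the longitude within ±5e-05° of the true value.
At 15.88°: 5e-05° × 111100 × cos 15.88° = 5e-05 × 111100 × 0.9618 ≈ 5.343 m.
Error at 50.2° = 5e-05° × 111100 × cos 50.2° ≈ 5.555 × 0.6401 = 3.5558 m.
Ratio: 5.343 / 3.5558 = cos 15.88° / cos 50.2° ≈ 1.5026.

1.503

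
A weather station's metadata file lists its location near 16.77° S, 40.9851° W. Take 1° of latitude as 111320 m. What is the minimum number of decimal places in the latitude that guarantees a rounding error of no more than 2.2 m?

5 decimal places

One degree of latitude covers 111320 m.
With N decimal places the half-ulp bound is 0.5·10⁻ᴺ°, or 0.5·10⁻ᴺ × 111320 m on the ground.
Need 0.5 × 111320 × 10⁻ᴺ ≤ 2.2 → 10⁻ᴺ ≤ 3.953e-05, so N ≥ 4.40.
So 5 decimal places suffice (0.557 m); 4 would allow up to 5.57 m.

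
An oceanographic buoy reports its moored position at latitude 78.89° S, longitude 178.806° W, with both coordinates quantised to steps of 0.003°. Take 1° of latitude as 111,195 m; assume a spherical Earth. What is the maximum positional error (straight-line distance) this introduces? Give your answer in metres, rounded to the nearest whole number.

170 metres

With a 0.003° grid the true value lies within half a step, ±0.003°/2 = ±0.0015°, of the stored one.
North–south component: 0.0015° × 111195 = 166.792 m.
East–west component at 78.89°: 0.0015° × 111195 × cos 78.89° ≈ 0.0015 × 21426.5 ≈ 32.1398 m.
Worst case both components are at the extreme and orthogonal: √(166.792² + 32.1398²) ≈ 169.861 m.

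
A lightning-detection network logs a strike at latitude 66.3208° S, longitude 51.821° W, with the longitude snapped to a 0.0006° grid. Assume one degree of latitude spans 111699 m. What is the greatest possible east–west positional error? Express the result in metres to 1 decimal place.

With a 0.0006° grid the true value lies within half a step, ±0.0006°/2 = ±0.0003°, of the stored one.
One degree of longitude at 66.3208° is 111699 × cos 66.3208° ≈ 111699 × 0.4016 = 44860 m.
East–west error: 0.0003° × 44860 m/° ≈ 13.458 m.

13.5 metres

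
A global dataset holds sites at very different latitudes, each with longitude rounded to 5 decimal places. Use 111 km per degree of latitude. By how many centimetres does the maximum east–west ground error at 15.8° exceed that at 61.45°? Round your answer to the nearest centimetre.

27 centimetres

Rounding to 5 decimal places leaves the longitude within ±5e-06° of the true value.
At 15.8°: 5e-06° × 111000 × cos 15.8° = 5e-06 × 111000 × 0.9622 ≈ 0.53403 m.
At 61.45°: 5e-06° × 111000 × cos 61.45° = 5e-06 × 111000 × 0.4779 ≈ 0.26525 m.
So the lower-latitude error exceeds the higher by 0.53403 − 0.26525 = 0.26878 m.
That is 0.268782 m = 26.878 cm.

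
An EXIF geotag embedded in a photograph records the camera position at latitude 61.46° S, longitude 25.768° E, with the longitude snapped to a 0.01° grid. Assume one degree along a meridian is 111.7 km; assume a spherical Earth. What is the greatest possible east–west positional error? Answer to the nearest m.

267 m

With a 0.01° grid the true value lies within half a step, ±0.01°/2 = ±0.005°, of the stored one.
Parallels shrink by cos φ, so at 61.46° a degree of longitude is 111700 × 0.4778 ≈ 53367.2 m.
Maximum E–W displacement: 0.005 × 53367.2 = 266.836 m.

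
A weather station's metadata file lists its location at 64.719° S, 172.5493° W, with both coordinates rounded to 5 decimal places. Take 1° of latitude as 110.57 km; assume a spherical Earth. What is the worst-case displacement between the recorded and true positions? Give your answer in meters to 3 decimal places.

0.601 meters

Rounding to 5 decimal places leaves each coordinate within ±5e-06° of the true value.
N–S: 5e-06° × 110570 m/° = 0.55285 m.
Longitude error → 5e-06 × 110570 × cos 64.719° = 5e-06 × 110570 × 0.4271 ≈ 0.236099 m.
Worst case both components are at the extreme and orthogonal: √(0.55285² + 0.236099²) ≈ 0.601154 m.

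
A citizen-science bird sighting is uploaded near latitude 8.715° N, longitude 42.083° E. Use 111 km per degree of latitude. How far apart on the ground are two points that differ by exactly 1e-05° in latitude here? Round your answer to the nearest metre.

1 metres

1e-05° × 111000 m/° = 1.11 m.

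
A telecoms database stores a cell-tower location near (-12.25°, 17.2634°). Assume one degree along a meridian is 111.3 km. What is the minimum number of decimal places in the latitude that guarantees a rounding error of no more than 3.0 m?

5

One degree of latitude covers 111300 m.
With N decimal places the half-ulp bound is 0.5·10⁻ᴺ°, or 0.5·10⁻ᴺ × 111300 m on the ground.
Need 0.5 × 111300 × 10⁻ᴺ ≤ 3.0 → 10⁻ᴺ ≤ 5.391e-05, so N ≥ 4.27.
N = 4 would give 5.57 m (too coarse); N = 5 gives 0.556 m ≤ 3.0 m.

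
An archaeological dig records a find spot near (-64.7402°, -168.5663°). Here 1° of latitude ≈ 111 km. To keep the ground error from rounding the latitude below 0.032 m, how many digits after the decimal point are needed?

One degree of latitude covers 111000 m.
Rounding to N decimal places gives at most 0.5 × 10⁻ᴺ degrees of error, i.e. 0.5 × 10⁻ᴺ × 111000 m.
Setting 55500 × 10⁻ᴺ ≤ 0.032 gives 10ᴺ ≥ 1.734e+06, i.e. N ≥ 6.24.
N = 6 would give 0.0555 m (too coarse); N = 7 gives 0.00555 m ≤ 0.032 m.

7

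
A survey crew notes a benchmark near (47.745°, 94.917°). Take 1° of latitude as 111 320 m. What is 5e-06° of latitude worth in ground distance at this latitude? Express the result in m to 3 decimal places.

0.557 m

Along a meridian 5e-06° is 5e-06 × 111320 = 0.5566 m.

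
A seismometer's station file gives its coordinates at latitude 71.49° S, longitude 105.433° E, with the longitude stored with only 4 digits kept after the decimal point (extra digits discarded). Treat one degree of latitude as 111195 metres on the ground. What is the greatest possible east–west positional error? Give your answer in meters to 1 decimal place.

Truncating at 4 decimal places can drop up to a full unit in the last place, so the longitude may be off by as much as 0.0001°.
At latitude 71.49° a degree of longitude spans 111195 m × cos 71.49° = 111195 × 0.3175 ≈ 35301.1 m.
Maximum E–W displacement: 0.0001 × 35301.1 = 3.53011 m.

3.5 meters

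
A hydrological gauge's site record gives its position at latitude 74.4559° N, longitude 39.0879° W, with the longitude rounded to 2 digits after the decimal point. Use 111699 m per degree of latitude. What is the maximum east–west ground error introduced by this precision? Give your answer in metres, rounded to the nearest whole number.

150 metres

Rounding to 2 decimal places leaves the longitude within ±0.005° of the true value.
At latitude 74.4559° a degree of longitude spans 111699 m × cos 74.4559° = 111699 × 0.2680 ≈ 29933.1 m.
Maximum E–W displacement: 0.005 × 29933.1 = 149.665 m.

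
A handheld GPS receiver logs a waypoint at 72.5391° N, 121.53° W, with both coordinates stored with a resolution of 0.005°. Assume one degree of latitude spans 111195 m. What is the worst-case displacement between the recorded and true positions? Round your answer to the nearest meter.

290 meters

With a 0.005° grid the true value lies within half a step, ±0.005°/2 = ±0.0025°, of the stored one.
North–south component: 0.0025° × 111195 = 277.988 m.
East–west component at 72.5391°: 0.0025° × 111195 × cos 72.5391° ≈ 0.0025 × 33364.6 ≈ 83.4115 m.
The two errors are perpendicular, so the maximum displacement is √(277.988² + 83.4115²) ≈ 290.232 m.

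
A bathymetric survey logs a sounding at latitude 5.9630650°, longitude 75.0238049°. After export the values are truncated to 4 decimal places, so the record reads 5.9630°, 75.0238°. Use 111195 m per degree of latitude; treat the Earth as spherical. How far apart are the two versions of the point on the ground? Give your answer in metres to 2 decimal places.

Δlat = 5.9630650 − 5.9630 = +0.0000650°; Δlon = 75.0238049 − 75.0238 = +0.0000049°.
N–S: 0.0000650° × 111195 m/° = 7.22768 m.
E–W at 5.963°: 0.0000049° × 111195 × cos 5.963° = 0.0000049 × 111195 × 0.9946 ≈ 0.541907 m.
Hypotenuse of the two orthogonal shifts: √(7.22768² + 0.541907²) = 7.24796 m.

7.25 metres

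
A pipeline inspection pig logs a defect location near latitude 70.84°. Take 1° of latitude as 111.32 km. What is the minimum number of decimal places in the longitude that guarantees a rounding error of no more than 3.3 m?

At 70.84° one degree of longitude covers 111320 × cos 70.84° ≈ 111320 × 0.3282 ≈ 36536 m.
With N decimal places the half-ulp bound is 0.5·10⁻ᴺ°, or 0.5·10⁻ᴺ × 36536 m on the ground.
Setting 18268 × 10⁻ᴺ ≤ 3.3 gives 10ᴺ ≥ 5536, i.e. N ≥ 3.74.
At 3 places the error can reach 18.3 m, but 4 places keeps it to 1.83 m.

4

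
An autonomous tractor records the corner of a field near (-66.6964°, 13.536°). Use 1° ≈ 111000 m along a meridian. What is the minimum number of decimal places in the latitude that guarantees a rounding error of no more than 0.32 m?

One degree of latitude covers 111000 m.
Rounding to N decimal places gives at most 0.5 × 10⁻ᴺ degrees of error, i.e. 0.5 × 10⁻ᴺ × 111000 m.
Need 0.5 × 111000 × 10⁻ᴺ ≤ 0.32 → 10⁻ᴺ ≤ 5.766e-06, so N ≥ 5.24.
At 5 places the error can reach 0.555 m, but 6 places keeps it to 0.0555 m.

6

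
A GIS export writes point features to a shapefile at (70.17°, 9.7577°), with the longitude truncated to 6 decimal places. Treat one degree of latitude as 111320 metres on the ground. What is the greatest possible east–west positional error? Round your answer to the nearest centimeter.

Truncating at 6 decimal places can drop up to a full unit in the last place, so the longitude may be off by as much as 1e-06°.
Parallels shrink by cos φ, so at 70.17° a degree of longitude is 111320 × 0.3392 ≈ 37763.1 m.
Maximum E–W displacement: 1e-06 × 37763.1 = 0.0377631 m.
That is 0.0377631 m = 3.7763 cm.

4 centimeters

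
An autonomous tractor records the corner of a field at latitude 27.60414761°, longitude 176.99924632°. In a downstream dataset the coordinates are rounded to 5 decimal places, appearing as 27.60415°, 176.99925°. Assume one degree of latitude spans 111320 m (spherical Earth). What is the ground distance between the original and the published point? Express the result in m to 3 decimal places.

The latitude changed by -0.00000239° and the longitude by -0.00000368°.
North–south shift: -0.00000239 × 111320 = -0.266055 m.
E–W at 27.6042°: -0.00000368° × 111320 × cos 27.6042° = -0.00000368 × 111320 × 0.8862 ≈ -0.363026 m.
Distance: √(0.266055² + 0.363026²) ≈ 0.450081 m.

0.450 m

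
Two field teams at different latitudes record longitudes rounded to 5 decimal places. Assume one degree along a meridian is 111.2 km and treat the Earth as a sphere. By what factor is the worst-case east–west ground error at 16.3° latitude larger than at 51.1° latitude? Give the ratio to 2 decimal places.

1.53

Rounding to 5 decimal places leaves the longitude within ±5e-06° of the true value.
Error at 16.3° = 5e-06° × 111200 × cos 16.3° ≈ 0.556 × 0.9598 = 0.53365 m.
Error at 51.1° = 5e-06° × 111200 × cos 51.1° ≈ 0.556 × 0.6280 = 0.34915 m.
The ratio reduces to cos 16.3° / cos 51.1° = 0.9598/0.6280 ≈ 1.5284.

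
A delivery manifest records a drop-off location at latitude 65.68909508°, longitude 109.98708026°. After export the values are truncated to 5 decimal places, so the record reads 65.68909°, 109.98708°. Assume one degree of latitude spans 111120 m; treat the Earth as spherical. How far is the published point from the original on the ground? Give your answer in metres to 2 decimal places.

Δlat = 65.68909508 − 65.68909 = +0.00000508°; Δlon = 109.98708026 − 109.98708 = +0.00000026°.
N–S: 0.00000508° × 111120 m/° = 0.56449 m.
East–west at this latitude: 0.00000026° × 111120 × cos 65.6891° ≈ 0.00000026 × 45746.8 = 0.0118942 m.
Distance: √(0.56449² + 0.0118942²) ≈ 0.564615 m.

0.56 metres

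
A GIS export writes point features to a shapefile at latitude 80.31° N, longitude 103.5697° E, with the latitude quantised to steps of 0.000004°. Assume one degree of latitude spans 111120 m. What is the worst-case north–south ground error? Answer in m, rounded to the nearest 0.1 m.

With a 0.000004° grid the true value lies within half a step, ±0.000004°/2 = ±2e-06°, of the stored one.
Along the meridian that is 2e-06° × 111120 m/° = 0.22224 m.

0.2 m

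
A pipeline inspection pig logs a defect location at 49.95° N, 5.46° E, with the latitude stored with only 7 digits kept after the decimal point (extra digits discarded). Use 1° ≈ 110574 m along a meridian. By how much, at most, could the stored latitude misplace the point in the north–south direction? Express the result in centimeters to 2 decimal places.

1.11 centimeters

Truncating at 7 decimal places can drop up to a full unit in the last place, so the latitude may be off by as much as 1e-07°.
So the N–S error is at most 1e-07 × 110574 = 0.0110574 m.
That is 0.0110574 m = 1.1057 cm.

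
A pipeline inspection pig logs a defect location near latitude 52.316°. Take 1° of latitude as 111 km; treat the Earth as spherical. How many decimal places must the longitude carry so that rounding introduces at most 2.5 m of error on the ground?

5 decimal places

At 52.316° one degree of longitude covers 111000 × cos 52.316° ≈ 111000 × 0.6113 ≈ 67855 m.
With N decimal places the half-ulp bound is 0.5·10⁻ᴺ°, or 0.5·10⁻ᴺ × 67855 m on the ground.
Setting 33927.5 × 10⁻ᴺ ≤ 2.5 gives 10ᴺ ≥ 1.357e+04, i.e. N ≥ 4.13.
N = 4 would give 3.39 m (too coarse); N = 5 gives 0.339 m ≤ 2.5 m.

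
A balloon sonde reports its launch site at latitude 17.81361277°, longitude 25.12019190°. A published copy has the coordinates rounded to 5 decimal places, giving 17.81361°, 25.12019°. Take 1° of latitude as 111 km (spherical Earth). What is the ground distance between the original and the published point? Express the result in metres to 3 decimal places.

Δlat = 17.81361277 − 17.81361 = +0.00000277°; Δlon = 25.12019190 − 25.12019 = +0.00000190°.
North–south shift: 0.00000277 × 111000 = 0.30747 m.
East–west at this latitude: 0.00000190° × 111000 × cos 17.8136° ≈ 0.00000190 × 105678 = 0.200789 m.
Combined displacement = (0.30747² + 0.200789²)^½ ≈ 0.367225 m.

0.367 metres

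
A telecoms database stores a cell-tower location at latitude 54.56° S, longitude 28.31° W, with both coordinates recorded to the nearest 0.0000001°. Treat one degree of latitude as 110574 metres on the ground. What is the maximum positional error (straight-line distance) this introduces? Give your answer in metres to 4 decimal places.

0.0064 metres

Rounding to 7 decimal places leaves each coordinate within ±5e-08° of the true value.
N–S: 5e-08° × 110574 m/° = 0.0055287 m.
Longitude error → 5e-08 × 110574 × cos 54.56° = 5e-08 × 110574 × 0.5799 ≈ 0.00320582 m.
Worst case both components are at the extreme and orthogonal: √(0.0055287² + 0.00320582²) ≈ 0.00639091 m.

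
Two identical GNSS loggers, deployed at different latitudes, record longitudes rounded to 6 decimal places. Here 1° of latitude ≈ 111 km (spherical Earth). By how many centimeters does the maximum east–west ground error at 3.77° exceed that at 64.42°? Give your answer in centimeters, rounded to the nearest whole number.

Rounding to 6 decimal places leaves the longitude within ±5e-07° of the true value.
At 3.77°: 5e-07° × 111000 × cos 3.77° = 5e-07 × 111000 × 0.9978 ≈ 0.05538 m.
At 64.42°: 5e-07° × 111000 × cos 64.42° = 5e-07 × 111000 × 0.4318 ≈ 0.023963 m.
So the lower-latitude error exceeds the higher by 0.05538 − 0.023963 = 0.031417 m.
That is 0.0314166 m = 3.1417 cm.

3 centimeters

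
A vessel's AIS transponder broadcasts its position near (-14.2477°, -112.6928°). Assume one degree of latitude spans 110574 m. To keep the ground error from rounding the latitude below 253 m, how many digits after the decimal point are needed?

3 decimal places

One degree of latitude covers 110574 m.
Rounding to N decimal places gives at most 0.5 × 10⁻ᴺ degrees of error, i.e. 0.5 × 10⁻ᴺ × 110574 m.
Need 0.5 × 110574 × 10⁻ᴺ ≤ 253 → 10⁻ᴺ ≤ 4.576e-03, so N ≥ 2.34.
At 2 places the error can reach 553 m, but 3 places keeps it to 55.3 m.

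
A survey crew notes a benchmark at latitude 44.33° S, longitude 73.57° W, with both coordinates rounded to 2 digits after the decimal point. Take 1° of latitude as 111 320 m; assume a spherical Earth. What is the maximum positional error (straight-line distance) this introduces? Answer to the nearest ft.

Rounding to 2 decimal places leaves each coordinate within ±0.005° of the true value.
North–south component: 0.005° × 111320 = 556.6 m.
E–W at 44.33°: 0.005° × 111320 × cos 44.33° = 0.005 × 111320 × 0.7153 ≈ 398.151 m.
Combining orthogonally: (556.6² + 398.151²)^½ ≈ 684.345 m.
Converting: 684.345 m × 3.2808 ft/m ≈ 2245.2 ft.

2245 ft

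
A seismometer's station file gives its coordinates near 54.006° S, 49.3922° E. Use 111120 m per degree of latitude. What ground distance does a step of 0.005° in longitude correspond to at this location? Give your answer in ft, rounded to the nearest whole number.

One degree of longitude here spans 111120 × cos 54.006° = 111120 × 0.5877 ≈ 65305.3 m; 0.005° of that is 326.526 m.
Converting: 326.526 m × 3.2808 ft/m ≈ 1071.3 ft.

1071 ft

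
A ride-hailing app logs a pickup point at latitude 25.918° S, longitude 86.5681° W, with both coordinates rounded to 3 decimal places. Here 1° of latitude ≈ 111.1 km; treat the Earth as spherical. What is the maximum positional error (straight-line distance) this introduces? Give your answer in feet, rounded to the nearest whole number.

245 feet

Rounding to 3 decimal places leaves each coordinate within ±0.0005° of the true value.
North–south component: 0.0005° × 111100 = 55.55 m.
East–west component at 25.918°: 0.0005° × 111100 × cos 25.918° ≈ 0.0005 × 99925.6 ≈ 49.9628 m.
The two errors are perpendicular, so the maximum displacement is √(55.55² + 49.9628²) ≈ 74.7134 m.
Converting: 74.7134 m × 3.2808 ft/m ≈ 245.12 ft.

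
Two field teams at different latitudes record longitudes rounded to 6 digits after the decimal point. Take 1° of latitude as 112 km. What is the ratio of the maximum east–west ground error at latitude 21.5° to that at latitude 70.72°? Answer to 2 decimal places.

2.82

Rounding to 6 decimal places leaves the longitude within ±5e-07° of the true value.
At 21.5°: 5e-07° × 112000 × cos 21.5° = 5e-07 × 112000 × 0.9304 ≈ 0.052103 m.
Error at 70.72° = 5e-07° × 112000 × cos 70.72° ≈ 0.056 × 0.3302 = 0.01849 m.
The ratio reduces to cos 21.5° / cos 70.72° = 0.9304/0.3302 ≈ 2.8179.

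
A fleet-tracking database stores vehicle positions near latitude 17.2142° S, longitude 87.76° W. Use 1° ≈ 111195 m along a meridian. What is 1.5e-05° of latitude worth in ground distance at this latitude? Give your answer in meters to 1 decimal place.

1.7 meters

1.5e-05° × 111195 m/° = 1.66793 m.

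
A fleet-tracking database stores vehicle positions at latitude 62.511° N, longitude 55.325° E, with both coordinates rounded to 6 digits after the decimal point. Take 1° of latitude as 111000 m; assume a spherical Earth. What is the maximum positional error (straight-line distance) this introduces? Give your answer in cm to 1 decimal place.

Rounding to 6 decimal places leaves each coordinate within ±5e-07° of the true value.
Latitude error → 5e-07 × 111000 = 0.0555 m along the meridian.
Longitude error → 5e-07 × 111000 × cos 62.511° = 5e-07 × 111000 × 0.4616 ≈ 0.0256176 m.
Worst case both components are at the extreme and orthogonal: √(0.0555² + 0.0256176²) ≈ 0.061127 m.
That is 0.061127 m = 6.1127 cm.

6.1 cm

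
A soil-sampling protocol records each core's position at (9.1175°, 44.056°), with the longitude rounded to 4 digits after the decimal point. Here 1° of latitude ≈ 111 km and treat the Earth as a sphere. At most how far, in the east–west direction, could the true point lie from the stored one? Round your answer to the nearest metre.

Rounding to 4 decimal places leaves the longitude within ±5e-05° of the true value.
At latitude 9.1175° a degree of longitude spans 111000 m × cos 9.1175° = 111000 × 0.9874 ≈ 109598 m.
East–west error: 5e-05° × 109598 m/° ≈ 5.47988 m.

5 metres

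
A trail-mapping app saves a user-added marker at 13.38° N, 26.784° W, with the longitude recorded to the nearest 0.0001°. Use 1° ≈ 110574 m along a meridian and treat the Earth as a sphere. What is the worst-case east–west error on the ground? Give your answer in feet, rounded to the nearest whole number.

18 feet

Rounding to 4 decimal places leaves the longitude within ±5e-05° of the true value.
One degree of longitude at 13.38° is 110574 × cos 13.38° ≈ 110574 × 0.9729 = 107573 m.
East–west error: 5e-05° × 107573 m/° ≈ 5.37863 m.
Converting: 5.37863 m × 3.2808 ft/m ≈ 17.646 ft.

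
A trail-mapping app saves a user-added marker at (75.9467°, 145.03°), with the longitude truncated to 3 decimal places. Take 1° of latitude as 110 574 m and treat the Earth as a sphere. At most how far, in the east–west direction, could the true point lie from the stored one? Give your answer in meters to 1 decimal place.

Truncating at 3 decimal places can drop up to a full unit in the last place, so the longitude may be off by as much as 0.001°.
Parallels shrink by cos φ, so at 75.9467° a degree of longitude is 110574 × 0.2428 ≈ 26850.1 m.
East–west error: 0.001° × 26850.1 m/° ≈ 26.8501 m.

26.9 meters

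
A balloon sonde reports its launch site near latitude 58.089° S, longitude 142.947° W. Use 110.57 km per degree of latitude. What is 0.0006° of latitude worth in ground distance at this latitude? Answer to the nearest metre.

66 metres

0.0006° × 110570 m/° = 66.342 m.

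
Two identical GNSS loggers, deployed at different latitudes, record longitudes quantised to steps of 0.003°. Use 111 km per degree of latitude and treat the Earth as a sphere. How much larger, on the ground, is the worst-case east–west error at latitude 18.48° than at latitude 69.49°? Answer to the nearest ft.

327 ft

With a 0.003° grid the true value lies within half a step, ±0.003°/2 = ±0.0015°, of the stored one.
Error at 18.48° = 0.0015° × 111000 × cos 18.48° ≈ 166.5 × 0.9484 = 157.91 m.
Error at 69.49° = 0.0015° × 111000 × cos 69.49° ≈ 166.5 × 0.3504 = 58.337 m.
Difference: 157.91 − 58.337 = 99.578 m.
Converting: 99.5776 m × 3.2808 ft/m ≈ 326.7 ft.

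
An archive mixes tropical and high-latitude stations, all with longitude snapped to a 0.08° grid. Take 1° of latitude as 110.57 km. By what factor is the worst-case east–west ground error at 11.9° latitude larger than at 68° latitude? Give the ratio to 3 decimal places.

2.612

With a 0.08° grid the true value lies within half a step, ±0.08°/2 = ±0.04°, of the stored one.
At 11.9°: 0.04° × 110570 × cos 11.9° = 0.04 × 110570 × 0.9785 ≈ 4327.7 m.
At 68°: 0.04° × 110570 × cos 68° = 0.04 × 110570 × 0.3746 ≈ 1656.8 m.
Ratio: 4327.7 / 1656.8 = cos 11.9° / cos 68° ≈ 2.6121.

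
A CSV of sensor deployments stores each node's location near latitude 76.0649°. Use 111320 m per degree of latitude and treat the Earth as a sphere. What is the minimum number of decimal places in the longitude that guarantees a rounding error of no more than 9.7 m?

At 76.0649° one degree of longitude covers 111320 × cos 76.0649° ≈ 111320 × 0.2408 ≈ 26808.4 m.
N decimal places → at most half a unit in the last place, 0.5 × 10⁻ᴺ° = 26808.4/2 × 10⁻ᴺ m.
Setting 13404.2 × 10⁻ᴺ ≤ 9.7 gives 10ᴺ ≥ 1382, i.e. N ≥ 3.14.
At 3 places the error can reach 13.4 m, but 4 places keeps it to 1.34 m.

4 decimal places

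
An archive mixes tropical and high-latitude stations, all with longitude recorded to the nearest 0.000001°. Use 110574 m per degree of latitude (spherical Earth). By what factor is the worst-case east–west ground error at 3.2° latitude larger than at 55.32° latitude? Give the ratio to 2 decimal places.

Rounding to 6 decimal places leaves the longitude within ±5e-07° of the true value.
Error at 3.2° = 5e-07° × 110574 × cos 3.2° ≈ 0.055287 × 0.9984 = 0.055201 m.
Error at 55.32° = 5e-07° × 110574 × cos 55.32° ≈ 0.055287 × 0.5690 = 0.031458 m.
Ratio: 0.055201 / 0.031458 = cos 3.2° / cos 55.32° ≈ 1.7548.

1.75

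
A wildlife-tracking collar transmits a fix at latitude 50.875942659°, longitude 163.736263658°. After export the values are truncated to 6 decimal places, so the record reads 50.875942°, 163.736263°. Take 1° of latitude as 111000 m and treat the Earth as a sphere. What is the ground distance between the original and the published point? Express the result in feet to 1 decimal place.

Δlat = 50.875942659 − 50.875942 = +0.000000659°; Δlon = 163.736263658 − 163.736263 = +0.000000658°.
North–south shift: 0.000000659 × 111000 = 0.073149 m.
E–W at 50.8759°: 0.000000658° × 111000 × cos 50.8759° = 0.000000658 × 111000 × 0.6310 ≈ 0.0460871 m.
Distance: √(0.073149² + 0.0460871²) ≈ 0.0864569 m.
In feet: 0.0864569 m ÷ 0.3048 ≈ 0.28365 ft.

0.3 feet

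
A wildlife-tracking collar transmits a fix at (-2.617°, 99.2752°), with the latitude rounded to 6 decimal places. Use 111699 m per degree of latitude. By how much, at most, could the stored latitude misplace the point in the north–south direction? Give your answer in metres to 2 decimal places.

Rounding to 6 decimal places leaves the latitude within ±5e-07° of the true value.
So the N–S error is at most 5e-07 × 111699 = 0.0558495 m.

0.06 metres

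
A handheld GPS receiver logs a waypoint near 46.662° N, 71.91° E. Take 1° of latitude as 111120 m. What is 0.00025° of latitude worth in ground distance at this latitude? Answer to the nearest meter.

28 meters

Along a meridian 0.00025° is 0.00025 × 111120 = 27.78 m.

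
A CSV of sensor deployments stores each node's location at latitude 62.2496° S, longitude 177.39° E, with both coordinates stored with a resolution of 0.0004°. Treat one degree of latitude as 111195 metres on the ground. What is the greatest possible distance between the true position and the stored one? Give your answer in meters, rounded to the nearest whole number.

With a 0.0004° grid the true value lies within half a step, ±0.0004°/2 = ±0.0002°, of the stored one.
N–S: 0.0002° × 111195 m/° = 22.239 m.
Longitude error → 0.0002 × 111195 × cos 62.2496° = 0.0002 × 111195 × 0.4656 ≈ 10.3549 m.
Combining orthogonally: (22.239² + 10.3549²)^½ ≈ 24.5316 m.

25 meters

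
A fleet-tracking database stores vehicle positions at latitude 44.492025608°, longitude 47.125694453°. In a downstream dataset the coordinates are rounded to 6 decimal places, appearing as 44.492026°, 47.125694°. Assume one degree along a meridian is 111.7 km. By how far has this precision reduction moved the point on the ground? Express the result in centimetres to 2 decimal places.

The latitude changed by -0.000000392° and the longitude by +0.000000453°.
North–south shift: -0.000000392 × 111700 = -0.0437864 m.
E–W at 44.492°: 0.000000453° × 111700 × cos 44.492° = 0.000000453 × 111700 × 0.7133 ≈ 0.0360955 m.
Distance: √(0.0437864² + 0.0360955²) ≈ 0.0567462 m.
That is 0.0567462 m = 5.6746 cm.

5.67 centimetres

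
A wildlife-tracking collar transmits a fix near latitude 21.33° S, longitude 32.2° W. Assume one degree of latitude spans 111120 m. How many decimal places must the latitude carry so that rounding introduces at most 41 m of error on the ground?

4

One degree of latitude covers 111120 m.
Rounding to N decimal places gives at most 0.5 × 10⁻ᴺ degrees of error, i.e. 0.5 × 10⁻ᴺ × 111120 m.
Need 0.5 × 111120 × 10⁻ᴺ ≤ 41 → 10⁻ᴺ ≤ 7.379e-04, so N ≥ 3.13.
N = 3 would give 55.6 m (too coarse); N = 4 gives 5.56 m ≤ 41 m.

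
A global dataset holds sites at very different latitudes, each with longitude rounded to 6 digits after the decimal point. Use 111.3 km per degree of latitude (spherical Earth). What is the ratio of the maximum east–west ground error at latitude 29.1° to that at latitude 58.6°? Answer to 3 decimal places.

1.677

Rounding to 6 decimal places leaves the longitude within ±5e-07° of the true value.
At 29.1°: 5e-07° × 111300 × cos 29.1° = 5e-07 × 111300 × 0.8738 ≈ 0.048625 m.
At 58.6°: 5e-07° × 111300 × cos 58.6° = 5e-07 × 111300 × 0.5210 ≈ 0.028994 m.
Ratio: 0.048625 / 0.028994 = cos 29.1° / cos 58.6° ≈ 1.6771.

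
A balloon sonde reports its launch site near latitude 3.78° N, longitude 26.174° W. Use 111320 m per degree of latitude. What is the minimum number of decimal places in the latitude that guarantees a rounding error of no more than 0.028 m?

One degree of latitude covers 111320 m.
N decimal places → at most half a unit in the last place, 0.5 × 10⁻ᴺ° = 111320/2 × 10⁻ᴺ m.
Need 0.5 × 111320 × 10⁻ᴺ ≤ 0.028 → 10⁻ᴺ ≤ 5.031e-07, so N ≥ 6.30.
At 6 places the error can reach 0.0557 m, but 7 places keeps it to 0.00557 m.

7 decimal places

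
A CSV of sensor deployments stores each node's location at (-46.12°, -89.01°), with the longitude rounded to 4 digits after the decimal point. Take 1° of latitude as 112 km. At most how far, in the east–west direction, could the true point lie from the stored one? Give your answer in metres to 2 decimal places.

Rounding to 4 decimal places leaves the longitude within ±5e-05° of the true value.
At latitude 46.12° a degree of longitude spans 112000 m × cos 46.12° = 112000 × 0.6932 ≈ 77632.8 m.
Maximum E–W displacement: 5e-05 × 77632.8 = 3.88164 m.

3.88 metres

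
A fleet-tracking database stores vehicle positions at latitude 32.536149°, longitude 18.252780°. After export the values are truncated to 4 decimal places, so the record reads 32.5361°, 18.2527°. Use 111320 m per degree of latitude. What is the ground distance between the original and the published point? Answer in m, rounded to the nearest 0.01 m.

9.28 m

Δlat = 32.536149 − 32.5361 = +0.000049°; Δlon = 18.252780 − 18.2527 = +0.000080°.
N–S: 0.000049° × 111320 m/° = 5.45468 m.
East–west at this latitude: 0.000080° × 111320 × cos 32.5361° ≈ 0.000080 × 93848.6 = 7.50789 m.
Hypotenuse of the two orthogonal shifts: √(5.45468² + 7.50789²) = 9.28019 m.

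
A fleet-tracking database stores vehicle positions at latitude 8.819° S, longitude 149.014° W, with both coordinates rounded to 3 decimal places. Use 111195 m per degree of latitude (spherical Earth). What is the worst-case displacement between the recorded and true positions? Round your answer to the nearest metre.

Rounding to 3 decimal places leaves each coordinate within ±0.0005° of the true value.
Latitude error → 0.0005 × 111195 = 55.5975 m along the meridian.
Longitude error → 0.0005 × 111195 × cos 8.819° = 0.0005 × 111195 × 0.9882 ≈ 54.9402 m.
Combining orthogonally: (55.5975² + 54.9402²)^½ ≈ 78.1633 m.

78 metres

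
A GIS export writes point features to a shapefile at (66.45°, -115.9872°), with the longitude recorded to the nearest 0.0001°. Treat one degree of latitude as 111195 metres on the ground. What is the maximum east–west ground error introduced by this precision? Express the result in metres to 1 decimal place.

2.2 metres

Rounding to 4 decimal places leaves the longitude within ±5e-05° of the true value.
One degree of longitude at 66.45° is 111195 × cos 66.45° ≈ 111195 × 0.3995 = 44427.9 m.
So at most 5e-05° × 44427.9 ≈ 2.22139 m east–west.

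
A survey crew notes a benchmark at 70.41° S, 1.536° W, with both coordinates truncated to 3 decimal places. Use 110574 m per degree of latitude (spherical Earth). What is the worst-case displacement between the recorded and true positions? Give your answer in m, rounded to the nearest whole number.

Truncating at 3 decimal places can drop up to a full unit in the last place, so each coordinate may be off by as much as 0.001°.
Latitude error → 0.001 × 110574 = 110.574 m along the meridian.
E–W at 70.41°: 0.001° × 110574 × cos 70.41° = 0.001 × 110574 × 0.3353 ≈ 37.074 m.
The two errors are perpendicular, so the maximum displacement is √(110.574² + 37.074²) ≈ 116.624 m.

117 m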